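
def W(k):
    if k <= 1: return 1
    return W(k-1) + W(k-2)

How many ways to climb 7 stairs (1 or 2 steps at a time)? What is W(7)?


Building up from base cases:
W(0) = 1
W(1) = 1
W(2) = W(1) + W(0) = 1 + 1 = 2
W(3) = W(2) + W(1) = 2 + 1 = 3
W(4) = W(3) + W(2) = 3 + 2 = 5
W(5) = W(4) + W(3) = 5 + 3 = 8
W(6) = W(5) + W(4) = 8 + 5 = 13
W(7) = W(6) + W(5) = 13 + 8 = 21

21


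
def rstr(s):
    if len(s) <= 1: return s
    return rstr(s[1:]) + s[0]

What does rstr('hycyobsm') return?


rstr('hycyobsm') = rstr('ycyobsm') + 'h'
rstr('ycyobsm') = rstr('cyobsm') + 'y'
rstr('cyobsm') = rstr('yobsm') + 'c'
rstr('yobsm') = rstr('obsm') + 'y'
rstr('obsm') = rstr('bsm') + 'o'
rstr('bsm') = rstr('sm') + 'b'
rstr('sm') = rstr('m') + 's'
rstr('m') = 'm'  (base case)
Concatenating: 'm' + 's' + 'b' + 'o' + 'y' + 'c' + 'y' + 'h' = 'msboycyh'

msboycyh


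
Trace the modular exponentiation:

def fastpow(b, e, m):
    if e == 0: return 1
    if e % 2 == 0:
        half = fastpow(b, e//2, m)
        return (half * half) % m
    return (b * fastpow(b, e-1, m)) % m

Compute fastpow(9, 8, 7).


fastpow(9, 8, 7): e is even, compute fastpow(9, 4, 7)
  fastpow(9, 4, 7): e is even, compute fastpow(9, 2, 7)
    fastpow(9, 2, 7): e is even, compute fastpow(9, 1, 7)
      fastpow(9, 1, 7): e is odd, compute fastpow(9, 0, 7)
        fastpow(9, 0, 7) = 1
      (9 * 1) % 7 = 2
    half=2, (2*2) % 7 = 4
  half=4, (4*4) % 7 = 2
half=2, (2*2) % 7 = 4

4


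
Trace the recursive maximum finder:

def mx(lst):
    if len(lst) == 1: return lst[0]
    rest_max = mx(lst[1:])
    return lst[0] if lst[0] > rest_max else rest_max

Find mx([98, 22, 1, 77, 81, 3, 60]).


mx([98, 22, 1, 77, 81, 3, 60]): compare 98 with mx([22, 1, 77, 81, 3, 60])
mx([22, 1, 77, 81, 3, 60]): compare 22 with mx([1, 77, 81, 3, 60])
mx([1, 77, 81, 3, 60]): compare 1 with mx([77, 81, 3, 60])
mx([77, 81, 3, 60]): compare 77 with mx([81, 3, 60])
mx([81, 3, 60]): compare 81 with mx([3, 60])
mx([3, 60]): compare 3 with mx([60])
mx([60]) = 60  (base case)
Compare 3 with 60 -> 60
Compare 81 with 60 -> 81
Compare 77 with 81 -> 81
Compare 1 with 81 -> 81
Compare 22 with 81 -> 81
Compare 98 with 81 -> 98

98


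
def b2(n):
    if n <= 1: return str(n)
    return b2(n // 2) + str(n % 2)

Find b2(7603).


b2(7603) = b2(3801) + '1'
b2(3801) = b2(1900) + '1'
b2(1900) = b2(950) + '0'
b2(950) = b2(475) + '0'
b2(475) = b2(237) + '1'
b2(237) = b2(118) + '1'
b2(118) = b2(59) + '0'
b2(59) = b2(29) + '1'
b2(29) = b2(14) + '1'
b2(14) = b2(7) + '0'
b2(7) = b2(3) + '1'
b2(3) = b2(1) + '1'
b2(1) = '1'  (base case)
Concatenating: '1' + '1' + '1' + '0' + '1' + '1' + '0' + '1' + '1' + '0' + '0' + '1' + '1' = '1110110110011'

1110110110011


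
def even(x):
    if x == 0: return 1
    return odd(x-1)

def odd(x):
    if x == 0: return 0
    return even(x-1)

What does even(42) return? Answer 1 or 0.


even(42) = odd(41)
odd(41) = even(40)
even(40) = odd(39)
odd(39) = even(38)
even(38) = odd(37)
odd(37) = even(36)
even(36) = odd(35)
odd(35) = even(34)
even(34) = odd(33)
odd(33) = even(32)
even(32) = odd(31)
odd(31) = even(30)
even(30) = odd(29)
odd(29) = even(28)
even(28) = odd(27)
odd(27) = even(26)
even(26) = odd(25)
odd(25) = even(24)
even(24) = odd(23)
odd(23) = even(22)
even(22) = odd(21)
odd(21) = even(20)
even(20) = odd(19)
odd(19) = even(18)
even(18) = odd(17)
odd(17) = even(16)
even(16) = odd(15)
odd(15) = even(14)
even(14) = odd(13)
odd(13) = even(12)
even(12) = odd(11)
odd(11) = even(10)
even(10) = odd(9)
odd(9) = even(8)
even(8) = odd(7)
odd(7) = even(6)
even(6) = odd(5)
odd(5) = even(4)
even(4) = odd(3)
odd(3) = even(2)
even(2) = odd(1)
odd(1) = even(0)
even(0) = 1  (base case)
Result: 1

1


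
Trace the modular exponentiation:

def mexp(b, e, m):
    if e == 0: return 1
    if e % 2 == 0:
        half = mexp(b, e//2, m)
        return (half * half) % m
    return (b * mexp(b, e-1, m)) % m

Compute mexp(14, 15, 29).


mexp(14, 15, 29): e is odd, compute mexp(14, 14, 29)
  mexp(14, 14, 29): e is even, compute mexp(14, 7, 29)
    mexp(14, 7, 29): e is odd, compute mexp(14, 6, 29)
      mexp(14, 6, 29): e is even, compute mexp(14, 3, 29)
        mexp(14, 3, 29): e is odd, compute mexp(14, 2, 29)
          mexp(14, 2, 29): e is even, compute mexp(14, 1, 29)
          mexp(14, 1, 29): e is odd, compute mexp(14, 0, 29)
          mexp(14, 0, 29) = 1
          (14 * 1) % 29 = 14
          half=14, (14*14) % 29 = 22
        (14 * 22) % 29 = 18
      half=18, (18*18) % 29 = 5
    (14 * 5) % 29 = 12
  half=12, (12*12) % 29 = 28
(14 * 28) % 29 = 15

15


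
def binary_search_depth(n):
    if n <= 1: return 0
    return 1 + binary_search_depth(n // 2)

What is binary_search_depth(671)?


671 / 2 = 335
335 / 2 = 167
167 / 2 = 83
83 / 2 = 41
41 / 2 = 20
20 / 2 = 10
10 / 2 = 5
5 / 2 = 2
2 / 2 = 1
Reached 1 after 9 halvings

9


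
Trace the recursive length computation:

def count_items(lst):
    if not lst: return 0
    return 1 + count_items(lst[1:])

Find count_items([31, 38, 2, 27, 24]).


count_items([31, 38, 2, 27, 24]) = 1 + count_items([38, 2, 27, 24])
count_items([38, 2, 27, 24]) = 1 + count_items([2, 27, 24])
count_items([2, 27, 24]) = 1 + count_items([27, 24])
count_items([27, 24]) = 1 + count_items([24])
count_items([24]) = 1 + count_items([])
count_items([]) = 0  (base case)
Unwinding: 1 + 1 + 1 + 1 + 1 + 0 = 5

5


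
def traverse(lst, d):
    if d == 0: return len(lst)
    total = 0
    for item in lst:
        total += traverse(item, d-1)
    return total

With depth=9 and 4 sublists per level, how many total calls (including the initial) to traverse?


At depth 0 (root): 1 call
At depth 1: each of 1 parents calls traverse on 4 children = 4 calls
At depth 2: each of 4 parents calls traverse on 4 children = 16 calls
At depth 3: each of 16 parents calls traverse on 4 children = 64 calls
At depth 4: each of 64 parents calls traverse on 4 children = 256 calls
At depth 5: each of 256 parents calls traverse on 4 children = 1024 calls
At depth 6: each of 1024 parents calls traverse on 4 children = 4096 calls
At depth 7: each of 4096 parents calls traverse on 4 children = 16384 calls
At depth 8: each of 16384 parents calls traverse on 4 children = 65536 calls
At depth 9: each of 65536 parents calls traverse on 4 children = 262144 calls
Total: 1 + 4 + 16 + 64 + 256 + 1024 + 4096 + 16384 + 65536 + 262144 = 349525

349525


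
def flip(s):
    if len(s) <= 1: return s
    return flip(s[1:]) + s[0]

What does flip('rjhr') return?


flip('rjhr') = flip('jhr') + 'r'
flip('jhr') = flip('hr') + 'j'
flip('hr') = flip('r') + 'h'
flip('r') = 'r'  (base case)
Concatenating: 'r' + 'h' + 'j' + 'r' = 'rhjr'

rhjr


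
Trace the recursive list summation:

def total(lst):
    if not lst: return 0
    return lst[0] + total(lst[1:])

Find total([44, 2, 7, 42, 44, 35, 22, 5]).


total([44, 2, 7, 42, 44, 35, 22, 5]) = 44 + total([2, 7, 42, 44, 35, 22, 5])
total([2, 7, 42, 44, 35, 22, 5]) = 2 + total([7, 42, 44, 35, 22, 5])
total([7, 42, 44, 35, 22, 5]) = 7 + total([42, 44, 35, 22, 5])
total([42, 44, 35, 22, 5]) = 42 + total([44, 35, 22, 5])
total([44, 35, 22, 5]) = 44 + total([35, 22, 5])
total([35, 22, 5]) = 35 + total([22, 5])
total([22, 5]) = 22 + total([5])
total([5]) = 5 + total([])
total([]) = 0  (base case)
Total: 44 + 2 + 7 + 42 + 44 + 35 + 22 + 5 + 0 = 201

201


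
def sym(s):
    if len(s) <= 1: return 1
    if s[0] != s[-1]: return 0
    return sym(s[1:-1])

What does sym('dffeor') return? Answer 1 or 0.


sym('dffeor'): s[0]='d' != s[-1]='r' -> return 0
Result: 0 (not a palindrome)

0


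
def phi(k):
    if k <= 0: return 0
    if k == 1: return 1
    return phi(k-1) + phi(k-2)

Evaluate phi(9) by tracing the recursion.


Computing phi(9) bottom-up:
phi(0) = 0
phi(1) = 1
phi(2) = phi(1) + phi(0) = 1 + 0 = 1
phi(3) = phi(2) + phi(1) = 1 + 1 = 2
phi(4) = phi(3) + phi(2) = 2 + 1 = 3
phi(5) = phi(4) + phi(3) = 3 + 2 = 5
phi(6) = phi(5) + phi(4) = 5 + 3 = 8
phi(7) = phi(6) + phi(5) = 8 + 5 = 13
phi(8) = phi(7) + phi(6) = 13 + 8 = 21
phi(9) = phi(8) + phi(7) = 21 + 13 = 34

34


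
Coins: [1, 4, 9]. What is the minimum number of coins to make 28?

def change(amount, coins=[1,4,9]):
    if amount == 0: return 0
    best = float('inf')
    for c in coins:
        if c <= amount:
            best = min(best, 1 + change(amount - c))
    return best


Building up with DP:
change(0) = 0
change(1) = min(1+change(0)=1+0=1) = 1
change(2) = min(1+change(1)=1+1=2) = 2
change(3) = min(1+change(2)=1+2=3) = 3
change(4) = min(1+change(3)=1+3=4, 1+change(0)=1+0=1) = 1
change(5) = min(1+change(4)=1+1=2, 1+change(1)=1+1=2) = 2
change(6) = min(1+change(5)=1+2=3, 1+change(2)=1+2=3) = 3
change(7) = min(1+change(6)=1+3=4, 1+change(3)=1+3=4) = 4
change(8) = min(1+change(7)=1+4=5, 1+change(4)=1+1=2) = 2
change(9) = min(1+change(8)=1+2=3, 1+change(5)=1+2=3, 1+change(0)=1+0=1) = 1
change(10) = min(1+change(9)=1+1=2, 1+change(6)=1+3=4, 1+change(1)=1+1=2) = 2
change(11) = min(1+change(10)=1+2=3, 1+change(7)=1+4=5, 1+change(2)=1+2=3) = 3
change(12) = min(1+change(11)=1+3=4, 1+change(8)=1+2=3, 1+change(3)=1+3=4) = 3
change(13) = min(1+change(12)=1+3=4, 1+change(9)=1+1=2, 1+change(4)=1+1=2) = 2
change(14) = min(1+change(13)=1+2=3, 1+change(10)=1+2=3, 1+change(5)=1+2=3) = 3
change(15) = min(1+change(14)=1+3=4, 1+change(11)=1+3=4, 1+change(6)=1+3=4) = 4
change(16) = min(1+change(15)=1+4=5, 1+change(12)=1+3=4, 1+change(7)=1+4=5) = 4
change(17) = min(1+change(16)=1+4=5, 1+change(13)=1+2=3, 1+change(8)=1+2=3) = 3
change(18) = min(1+change(17)=1+3=4, 1+change(14)=1+3=4, 1+change(9)=1+1=2) = 2
change(19) = min(1+change(18)=1+2=3, 1+change(15)=1+4=5, 1+change(10)=1+2=3) = 3
change(20) = min(1+change(19)=1+3=4, 1+change(16)=1+4=5, 1+change(11)=1+3=4) = 4
change(21) = min(1+change(20)=1+4=5, 1+change(17)=1+3=4, 1+change(12)=1+3=4) = 4
change(22) = min(1+change(21)=1+4=5, 1+change(18)=1+2=3, 1+change(13)=1+2=3) = 3
change(23) = min(1+change(22)=1+3=4, 1+change(19)=1+3=4, 1+change(14)=1+3=4) = 4
change(24) = min(1+change(23)=1+4=5, 1+change(20)=1+4=5, 1+change(15)=1+4=5) = 5
change(25) = min(1+change(24)=1+5=6, 1+change(21)=1+4=5, 1+change(16)=1+4=5) = 5
change(26) = min(1+change(25)=1+5=6, 1+change(22)=1+3=4, 1+change(17)=1+3=4) = 4
change(27) = min(1+change(26)=1+4=5, 1+change(23)=1+4=5, 1+change(18)=1+2=3) = 3
change(28) = min(1+change(27)=1+3=4, 1+change(24)=1+5=6, 1+change(19)=1+3=4) = 4

4


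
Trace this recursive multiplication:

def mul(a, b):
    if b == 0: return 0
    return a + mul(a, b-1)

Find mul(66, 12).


mul(66, 12) = 66 + mul(66, 11)
mul(66, 11) = 66 + mul(66, 10)
mul(66, 10) = 66 + mul(66, 9)
mul(66, 9) = 66 + mul(66, 8)
mul(66, 8) = 66 + mul(66, 7)
mul(66, 7) = 66 + mul(66, 6)
mul(66, 6) = 66 + mul(66, 5)
mul(66, 5) = 66 + mul(66, 4)
mul(66, 4) = 66 + mul(66, 3)
mul(66, 3) = 66 + mul(66, 2)
mul(66, 2) = 66 + mul(66, 1)
mul(66, 1) = 66 + mul(66, 0)
mul(66, 0) = 0  (base case)
Total: 66 + 66 + 66 + 66 + 66 + 66 + 66 + 66 + 66 + 66 + 66 + 66 + 0 = 792

792


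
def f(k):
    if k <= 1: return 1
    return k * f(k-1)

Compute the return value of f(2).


f(2)
= 2 * f(1)
= 2 * 1
= 2

2


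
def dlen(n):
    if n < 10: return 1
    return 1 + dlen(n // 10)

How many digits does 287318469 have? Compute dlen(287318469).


dlen(287318469) = 1 + dlen(28731846)
dlen(28731846) = 1 + dlen(2873184)
dlen(2873184) = 1 + dlen(287318)
dlen(287318) = 1 + dlen(28731)
dlen(28731) = 1 + dlen(2873)
dlen(2873) = 1 + dlen(287)
dlen(287) = 1 + dlen(28)
dlen(28) = 1 + dlen(2)
dlen(2) = 1  (base case: 2 < 10)
Unwinding: 1 + 1 + 1 + 1 + 1 + 1 + 1 + 1 + 1 = 9

9


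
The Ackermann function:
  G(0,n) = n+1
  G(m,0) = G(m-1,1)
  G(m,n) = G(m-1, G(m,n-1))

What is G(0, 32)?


G(0, 32) = 33
Result: G(0, 32) = 33

33


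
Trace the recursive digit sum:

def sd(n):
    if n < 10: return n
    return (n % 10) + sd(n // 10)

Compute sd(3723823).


sd(3723823) = 3 + sd(372382)
sd(372382) = 2 + sd(37238)
sd(37238) = 8 + sd(3723)
sd(3723) = 3 + sd(372)
sd(372) = 2 + sd(37)
sd(37) = 7 + sd(3)
sd(3) = 3  (base case)
Total: 3 + 2 + 8 + 3 + 2 + 7 + 3 = 28

28


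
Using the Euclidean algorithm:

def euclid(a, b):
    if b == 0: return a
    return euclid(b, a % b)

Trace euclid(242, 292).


euclid(242, 292) = euclid(292, 242)
euclid(292, 242) = euclid(242, 50)
euclid(242, 50) = euclid(50, 42)
euclid(50, 42) = euclid(42, 8)
euclid(42, 8) = euclid(8, 2)
euclid(8, 2) = euclid(2, 0)
euclid(2, 0) = 2  (base case)

2


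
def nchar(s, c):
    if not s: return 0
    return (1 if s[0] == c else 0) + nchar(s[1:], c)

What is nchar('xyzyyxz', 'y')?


s[0]='x' != 'y' -> 0
s[0]='y' == 'y' -> 1
s[0]='z' != 'y' -> 0
s[0]='y' == 'y' -> 1
s[0]='y' == 'y' -> 1
s[0]='x' != 'y' -> 0
s[0]='z' != 'y' -> 0
Sum: 0 + 1 + 0 + 1 + 1 + 0 + 0 = 3

3


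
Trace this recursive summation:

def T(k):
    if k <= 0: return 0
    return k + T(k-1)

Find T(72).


T(72)
= 72 + 71 + 70 + 69 + 68 + 67 + 66 + 65 + 64 + 63 + 62 + 61 + 60 + 59 + 58 + 57 + 56 + 55 + 54 + 53 + 52 + 51 + 50 + 49 + 48 + 47 + 46 + 45 + 44 + 43 + 42 + 41 + 40 + 39 + 38 + 37 + 36 + 35 + 34 + 33 + 32 + 31 + 30 + 29 + 28 + 27 + 26 + 25 + 24 + 23 + 22 + 21 + 20 + 19 + 18 + 17 + 16 + 15 + 14 + 13 + 12 + 11 + 10 + 9 + 8 + 7 + 6 + 5 + 4 + 3 + 2 + 1 + T(0)
= 72 + 71 + 70 + 69 + 68 + 67 + 66 + 65 + 64 + 63 + 62 + 61 + 60 + 59 + 58 + 57 + 56 + 55 + 54 + 53 + 52 + 51 + 50 + 49 + 48 + 47 + 46 + 45 + 44 + 43 + 42 + 41 + 40 + 39 + 38 + 37 + 36 + 35 + 34 + 33 + 32 + 31 + 30 + 29 + 28 + 27 + 26 + 25 + 24 + 23 + 22 + 21 + 20 + 19 + 18 + 17 + 16 + 15 + 14 + 13 + 12 + 11 + 10 + 9 + 8 + 7 + 6 + 5 + 4 + 3 + 2 + 1 + 0
= 2628

2628


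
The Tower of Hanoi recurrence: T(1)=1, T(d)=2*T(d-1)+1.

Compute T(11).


T(11) = 2 * T(10) + 1
T(10) = 2 * T(9) + 1
T(9) = 2 * T(8) + 1
T(8) = 2 * T(7) + 1
T(7) = 2 * T(6) + 1
T(6) = 2 * T(5) + 1
T(5) = 2 * T(4) + 1
T(4) = 2 * T(3) + 1
T(3) = 2 * T(2) + 1
T(2) = 2 * T(1) + 1
T(1) = 1  (base case)
T(2) = 2 * 1 + 1 = 3
T(3) = 2 * 3 + 1 = 7
T(4) = 2 * 7 + 1 = 15
T(5) = 2 * 15 + 1 = 31
T(6) = 2 * 31 + 1 = 63
T(7) = 2 * 63 + 1 = 127
T(8) = 2 * 127 + 1 = 255
T(9) = 2 * 255 + 1 = 511
T(10) = 2 * 511 + 1 = 1023
T(11) = 2 * 1023 + 1 = 2047

2047


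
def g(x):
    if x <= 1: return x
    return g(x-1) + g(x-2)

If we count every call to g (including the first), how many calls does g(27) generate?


Let C(n) = total calls for g(n)
C(0) = 1, C(1) = 1
C(2) = 1 + C(1) + C(0) = 1 + 1 + 1 = 3
C(3) = 1 + C(2) + C(1) = 1 + 3 + 1 = 5
C(4) = 1 + C(3) + C(2) = 1 + 5 + 3 = 9
C(5) = 1 + C(4) + C(3) = 1 + 9 + 5 = 15
C(6) = 1 + C(5) + C(4) = 1 + 15 + 9 = 25
C(7) = 1 + C(6) + C(5) = 1 + 25 + 15 = 41
C(8) = 1 + C(7) + C(6) = 1 + 41 + 25 = 67
C(9) = 1 + C(8) + C(7) = 1 + 67 + 41 = 109
C(10) = 1 + C(9) + C(8) = 1 + 109 + 67 = 177
C(11) = 1 + C(10) + C(9) = 1 + 177 + 109 = 287
C(12) = 1 + C(11) + C(10) = 1 + 287 + 177 = 465
C(13) = 1 + C(12) + C(11) = 1 + 465 + 287 = 753
C(14) = 1 + C(13) + C(12) = 1 + 753 + 465 = 1219
C(15) = 1 + C(14) + C(13) = 1 + 1219 + 753 = 1973
C(16) = 1 + C(15) + C(14) = 1 + 1973 + 1219 = 3193
C(17) = 1 + C(16) + C(15) = 1 + 3193 + 1973 = 5167
C(18) = 1 + C(17) + C(16) = 1 + 5167 + 3193 = 8361
C(19) = 1 + C(18) + C(17) = 1 + 8361 + 5167 = 13529
C(20) = 1 + C(19) + C(18) = 1 + 13529 + 8361 = 21891
C(21) = 1 + C(20) + C(19) = 1 + 21891 + 13529 = 35421
C(22) = 1 + C(21) + C(20) = 1 + 35421 + 21891 = 57313
C(23) = 1 + C(22) + C(21) = 1 + 57313 + 35421 = 92735
C(24) = 1 + C(23) + C(22) = 1 + 92735 + 57313 = 150049
C(25) = 1 + C(24) + C(23) = 1 + 150049 + 92735 = 242785
C(26) = 1 + C(25) + C(24) = 1 + 242785 + 150049 = 392835
C(27) = 1 + C(26) + C(25) = 1 + 392835 + 242785 = 635621

635621


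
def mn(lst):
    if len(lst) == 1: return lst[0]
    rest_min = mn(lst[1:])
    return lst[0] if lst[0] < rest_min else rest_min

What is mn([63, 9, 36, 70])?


mn([63, 9, 36, 70]): compare 63 with mn([9, 36, 70])
mn([9, 36, 70]): compare 9 with mn([36, 70])
mn([36, 70]): compare 36 with mn([70])
mn([70]) = 70  (base case)
Compare 36 with 70 -> 36
Compare 9 with 36 -> 9
Compare 63 with 9 -> 9

9


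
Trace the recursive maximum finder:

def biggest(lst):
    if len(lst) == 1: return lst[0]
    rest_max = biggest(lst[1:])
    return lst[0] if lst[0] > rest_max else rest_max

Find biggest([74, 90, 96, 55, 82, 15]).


biggest([74, 90, 96, 55, 82, 15]): compare 74 with biggest([90, 96, 55, 82, 15])
biggest([90, 96, 55, 82, 15]): compare 90 with biggest([96, 55, 82, 15])
biggest([96, 55, 82, 15]): compare 96 with biggest([55, 82, 15])
biggest([55, 82, 15]): compare 55 with biggest([82, 15])
biggest([82, 15]): compare 82 with biggest([15])
biggest([15]) = 15  (base case)
Compare 82 with 15 -> 82
Compare 55 with 82 -> 82
Compare 96 with 82 -> 96
Compare 90 with 96 -> 96
Compare 74 with 96 -> 96

96


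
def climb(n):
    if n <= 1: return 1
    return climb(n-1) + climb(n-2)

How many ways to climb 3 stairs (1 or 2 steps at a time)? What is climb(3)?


Building up from base cases:
climb(0) = 1
climb(1) = 1
climb(2) = climb(1) + climb(0) = 1 + 1 = 2
climb(3) = climb(2) + climb(1) = 2 + 1 = 3

3


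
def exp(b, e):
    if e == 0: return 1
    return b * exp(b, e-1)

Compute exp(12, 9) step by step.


exp(12, 9)
= 12 * exp(12, 8)
= 12 * 12 * exp(12, 7)
= 12 * 12 * 12 * exp(12, 6)
= 12 * 12 * 12 * 12 * exp(12, 5)
= 12 * 12 * 12 * 12 * 12 * exp(12, 4)
= 12 * 12 * 12 * 12 * 12 * 12 * exp(12, 3)
= 12 * 12 * 12 * 12 * 12 * 12 * 12 * exp(12, 2)
= 12 * 12 * 12 * 12 * 12 * 12 * 12 * 12 * exp(12, 1)
= 12 * 12 * 12 * 12 * 12 * 12 * 12 * 12 * 12 * exp(12, 0)
= 12 * 12 * 12 * 12 * 12 * 12 * 12 * 12 * 12 * 1
= 5159780352

5159780352


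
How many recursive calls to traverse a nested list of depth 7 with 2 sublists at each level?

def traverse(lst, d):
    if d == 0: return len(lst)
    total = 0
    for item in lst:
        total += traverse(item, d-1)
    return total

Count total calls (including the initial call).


At depth 0 (root): 1 call
At depth 1: each of 1 parents calls traverse on 2 children = 2 calls
At depth 2: each of 2 parents calls traverse on 2 children = 4 calls
At depth 3: each of 4 parents calls traverse on 2 children = 8 calls
At depth 4: each of 8 parents calls traverse on 2 children = 16 calls
At depth 5: each of 16 parents calls traverse on 2 children = 32 calls
At depth 6: each of 32 parents calls traverse on 2 children = 64 calls
At depth 7: each of 64 parents calls traverse on 2 children = 128 calls
Total: 1 + 2 + 4 + 8 + 16 + 32 + 64 + 128 = 255

255


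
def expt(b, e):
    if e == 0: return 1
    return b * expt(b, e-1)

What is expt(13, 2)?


expt(13, 2)
= 13 * expt(13, 1)
= 13 * 13 * expt(13, 0)
= 13 * 13 * 1
= 169

169


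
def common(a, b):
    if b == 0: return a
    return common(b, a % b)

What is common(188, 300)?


common(188, 300) = common(300, 188)
common(300, 188) = common(188, 112)
common(188, 112) = common(112, 76)
common(112, 76) = common(76, 36)
common(76, 36) = common(36, 4)
common(36, 4) = common(4, 0)
common(4, 0) = 4  (base case)

4


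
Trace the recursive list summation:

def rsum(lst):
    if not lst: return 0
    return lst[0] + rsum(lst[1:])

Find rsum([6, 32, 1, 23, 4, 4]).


rsum([6, 32, 1, 23, 4, 4]) = 6 + rsum([32, 1, 23, 4, 4])
rsum([32, 1, 23, 4, 4]) = 32 + rsum([1, 23, 4, 4])
rsum([1, 23, 4, 4]) = 1 + rsum([23, 4, 4])
rsum([23, 4, 4]) = 23 + rsum([4, 4])
rsum([4, 4]) = 4 + rsum([4])
rsum([4]) = 4 + rsum([])
rsum([]) = 0  (base case)
Total: 6 + 32 + 1 + 23 + 4 + 4 + 0 = 70

70


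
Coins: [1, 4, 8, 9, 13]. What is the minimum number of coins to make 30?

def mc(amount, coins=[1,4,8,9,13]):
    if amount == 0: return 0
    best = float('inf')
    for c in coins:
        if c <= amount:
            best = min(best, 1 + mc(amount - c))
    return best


Building up with DP:
mc(0) = 0
mc(1) = min(1+mc(0)=1+0=1) = 1
mc(2) = min(1+mc(1)=1+1=2) = 2
mc(3) = min(1+mc(2)=1+2=3) = 3
mc(4) = min(1+mc(3)=1+3=4, 1+mc(0)=1+0=1) = 1
mc(5) = min(1+mc(4)=1+1=2, 1+mc(1)=1+1=2) = 2
mc(6) = min(1+mc(5)=1+2=3, 1+mc(2)=1+2=3) = 3
mc(7) = min(1+mc(6)=1+3=4, 1+mc(3)=1+3=4) = 4
mc(8) = min(1+mc(7)=1+4=5, 1+mc(4)=1+1=2, 1+mc(0)=1+0=1) = 1
mc(9) = min(1+mc(8)=1+1=2, 1+mc(5)=1+2=3, 1+mc(1)=1+1=2, 1+mc(0)=1+0=1) = 1
mc(10) = min(1+mc(9)=1+1=2, 1+mc(6)=1+3=4, 1+mc(2)=1+2=3, 1+mc(1)=1+1=2) = 2
mc(11) = min(1+mc(10)=1+2=3, 1+mc(7)=1+4=5, 1+mc(3)=1+3=4, 1+mc(2)=1+2=3) = 3
mc(12) = min(1+mc(11)=1+3=4, 1+mc(8)=1+1=2, 1+mc(4)=1+1=2, 1+mc(3)=1+3=4) = 2
mc(13) = min(1+mc(12)=1+2=3, 1+mc(9)=1+1=2, 1+mc(5)=1+2=3, 1+mc(4)=1+1=2, 1+mc(0)=1+0=1) = 1
mc(14) = min(1+mc(13)=1+1=2, 1+mc(10)=1+2=3, 1+mc(6)=1+3=4, 1+mc(5)=1+2=3, 1+mc(1)=1+1=2) = 2
mc(15) = min(1+mc(14)=1+2=3, 1+mc(11)=1+3=4, 1+mc(7)=1+4=5, 1+mc(6)=1+3=4, 1+mc(2)=1+2=3) = 3
mc(16) = min(1+mc(15)=1+3=4, 1+mc(12)=1+2=3, 1+mc(8)=1+1=2, 1+mc(7)=1+4=5, 1+mc(3)=1+3=4) = 2
mc(17) = min(1+mc(16)=1+2=3, 1+mc(13)=1+1=2, 1+mc(9)=1+1=2, 1+mc(8)=1+1=2, 1+mc(4)=1+1=2) = 2
mc(18) = min(1+mc(17)=1+2=3, 1+mc(14)=1+2=3, 1+mc(10)=1+2=3, 1+mc(9)=1+1=2, 1+mc(5)=1+2=3) = 2
mc(19) = min(1+mc(18)=1+2=3, 1+mc(15)=1+3=4, 1+mc(11)=1+3=4, 1+mc(10)=1+2=3, 1+mc(6)=1+3=4) = 3
mc(20) = min(1+mc(19)=1+3=4, 1+mc(16)=1+2=3, 1+mc(12)=1+2=3, 1+mc(11)=1+3=4, 1+mc(7)=1+4=5) = 3
mc(21) = min(1+mc(20)=1+3=4, 1+mc(17)=1+2=3, 1+mc(13)=1+1=2, 1+mc(12)=1+2=3, 1+mc(8)=1+1=2) = 2
mc(22) = min(1+mc(21)=1+2=3, 1+mc(18)=1+2=3, 1+mc(14)=1+2=3, 1+mc(13)=1+1=2, 1+mc(9)=1+1=2) = 2
mc(23) = min(1+mc(22)=1+2=3, 1+mc(19)=1+3=4, 1+mc(15)=1+3=4, 1+mc(14)=1+2=3, 1+mc(10)=1+2=3) = 3
mc(24) = min(1+mc(23)=1+3=4, 1+mc(20)=1+3=4, 1+mc(16)=1+2=3, 1+mc(15)=1+3=4, 1+mc(11)=1+3=4) = 3
mc(25) = min(1+mc(24)=1+3=4, 1+mc(21)=1+2=3, 1+mc(17)=1+2=3, 1+mc(16)=1+2=3, 1+mc(12)=1+2=3) = 3
mc(26) = min(1+mc(25)=1+3=4, 1+mc(22)=1+2=3, 1+mc(18)=1+2=3, 1+mc(17)=1+2=3, 1+mc(13)=1+1=2) = 2
mc(27) = min(1+mc(26)=1+2=3, 1+mc(23)=1+3=4, 1+mc(19)=1+3=4, 1+mc(18)=1+2=3, 1+mc(14)=1+2=3) = 3
mc(28) = min(1+mc(27)=1+3=4, 1+mc(24)=1+3=4, 1+mc(20)=1+3=4, 1+mc(19)=1+3=4, 1+mc(15)=1+3=4) = 4
mc(29) = min(1+mc(28)=1+4=5, 1+mc(25)=1+3=4, 1+mc(21)=1+2=3, 1+mc(20)=1+3=4, 1+mc(16)=1+2=3) = 3
mc(30) = min(1+mc(29)=1+3=4, 1+mc(26)=1+2=3, 1+mc(22)=1+2=3, 1+mc(21)=1+2=3, 1+mc(17)=1+2=3) = 3

3


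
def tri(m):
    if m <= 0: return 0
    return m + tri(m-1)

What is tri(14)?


tri(14)
= 14 + 13 + 12 + 11 + 10 + 9 + 8 + 7 + 6 + 5 + 4 + 3 + 2 + 1 + tri(0)
= 14 + 13 + 12 + 11 + 10 + 9 + 8 + 7 + 6 + 5 + 4 + 3 + 2 + 1 + 0
= 105

105


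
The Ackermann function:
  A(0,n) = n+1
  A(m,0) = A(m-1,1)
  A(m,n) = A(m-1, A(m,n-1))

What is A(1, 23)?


A(1, 23) = A(0, A(1, 22))
  A(1, 22) = A(0, A(1, 21))
    A(1, 21) = A(0, A(1, 20))
      A(1, 20) = A(0, A(1, 19))
        A(1, 19) = A(0, A(1, 18))
          A(1, 18) = A(0, A(1, 17))
          A(1, 17) = A(0, A(1, 16))
          A(1, 16) = A(0, A(1, 15))
          A(1, 15) = A(0, A(1, 14))
          A(1, 14) = A(0, A(1, 13))
          A(1, 13) = A(0, A(1, 12))
          A(1, 12) = A(0, A(1, 11))
          A(1, 11) = A(0, A(1, 10))
          A(1, 10) = A(0, A(1, 9))
          A(1, 9) = A(0, A(1, 8))
          A(1, 8) = A(0, A(1, 7))
          A(1, 7) = A(0, A(1, 6))
          A(1, 6) = A(0, A(1, 5))
          A(1, 5) = A(0, A(1, 4))
          A(1, 4) = A(0, A(1, 3))
          A(1, 3) = A(0, A(1, 2))
          A(1, 2) = A(0, A(1, 1))
          A(1, 1) = A(0, A(1, 0))
          A(1, 0) = A(0, 1)
          A(0, 1) = 2
... (trace truncated)
Result: A(1, 23) = 25

25


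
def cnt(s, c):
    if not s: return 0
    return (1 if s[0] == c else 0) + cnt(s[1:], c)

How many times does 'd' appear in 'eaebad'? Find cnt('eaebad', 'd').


s[0]='e' != 'd' -> 0
s[0]='a' != 'd' -> 0
s[0]='e' != 'd' -> 0
s[0]='b' != 'd' -> 0
s[0]='a' != 'd' -> 0
s[0]='d' == 'd' -> 1
Sum: 0 + 0 + 0 + 0 + 0 + 1 = 1

1


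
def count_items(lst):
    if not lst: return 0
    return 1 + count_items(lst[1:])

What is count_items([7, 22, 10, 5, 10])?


count_items([7, 22, 10, 5, 10]) = 1 + count_items([22, 10, 5, 10])
count_items([22, 10, 5, 10]) = 1 + count_items([10, 5, 10])
count_items([10, 5, 10]) = 1 + count_items([5, 10])
count_items([5, 10]) = 1 + count_items([10])
count_items([10]) = 1 + count_items([])
count_items([]) = 0  (base case)
Unwinding: 1 + 1 + 1 + 1 + 1 + 0 = 5

5


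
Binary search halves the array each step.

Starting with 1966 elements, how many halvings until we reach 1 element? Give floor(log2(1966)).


1966 / 2 = 983
983 / 2 = 491
491 / 2 = 245
245 / 2 = 122
122 / 2 = 61
61 / 2 = 30
30 / 2 = 15
15 / 2 = 7
7 / 2 = 3
3 / 2 = 1
Reached 1 after 10 halvings

10


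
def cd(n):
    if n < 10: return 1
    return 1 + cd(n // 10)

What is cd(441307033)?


cd(441307033) = 1 + cd(44130703)
cd(44130703) = 1 + cd(4413070)
cd(4413070) = 1 + cd(441307)
cd(441307) = 1 + cd(44130)
cd(44130) = 1 + cd(4413)
cd(4413) = 1 + cd(441)
cd(441) = 1 + cd(44)
cd(44) = 1 + cd(4)
cd(4) = 1  (base case: 4 < 10)
Unwinding: 1 + 1 + 1 + 1 + 1 + 1 + 1 + 1 + 1 = 9

9


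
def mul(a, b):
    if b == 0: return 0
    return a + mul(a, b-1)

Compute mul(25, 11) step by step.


mul(25, 11) = 25 + mul(25, 10)
mul(25, 10) = 25 + mul(25, 9)
mul(25, 9) = 25 + mul(25, 8)
mul(25, 8) = 25 + mul(25, 7)
mul(25, 7) = 25 + mul(25, 6)
mul(25, 6) = 25 + mul(25, 5)
mul(25, 5) = 25 + mul(25, 4)
mul(25, 4) = 25 + mul(25, 3)
mul(25, 3) = 25 + mul(25, 2)
mul(25, 2) = 25 + mul(25, 1)
mul(25, 1) = 25 + mul(25, 0)
mul(25, 0) = 0  (base case)
Total: 25 + 25 + 25 + 25 + 25 + 25 + 25 + 25 + 25 + 25 + 25 + 0 = 275

275


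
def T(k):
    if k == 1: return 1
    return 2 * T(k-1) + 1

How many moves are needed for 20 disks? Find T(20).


T(20) = 2 * T(19) + 1
T(19) = 2 * T(18) + 1
T(18) = 2 * T(17) + 1
T(17) = 2 * T(16) + 1
T(16) = 2 * T(15) + 1
T(15) = 2 * T(14) + 1
T(14) = 2 * T(13) + 1
T(13) = 2 * T(12) + 1
T(12) = 2 * T(11) + 1
T(11) = 2 * T(10) + 1
T(10) = 2 * T(9) + 1
T(9) = 2 * T(8) + 1
T(8) = 2 * T(7) + 1
T(7) = 2 * T(6) + 1
T(6) = 2 * T(5) + 1
T(5) = 2 * T(4) + 1
T(4) = 2 * T(3) + 1
T(3) = 2 * T(2) + 1
T(2) = 2 * T(1) + 1
T(1) = 1  (base case)
T(2) = 2 * 1 + 1 = 3
T(3) = 2 * 3 + 1 = 7
T(4) = 2 * 7 + 1 = 15
T(5) = 2 * 15 + 1 = 31
T(6) = 2 * 31 + 1 = 63
T(7) = 2 * 63 + 1 = 127
T(8) = 2 * 127 + 1 = 255
T(9) = 2 * 255 + 1 = 511
T(10) = 2 * 511 + 1 = 1023
T(11) = 2 * 1023 + 1 = 2047
T(12) = 2 * 2047 + 1 = 4095
T(13) = 2 * 4095 + 1 = 8191
T(14) = 2 * 8191 + 1 = 16383
T(15) = 2 * 16383 + 1 = 32767
T(16) = 2 * 32767 + 1 = 65535
T(17) = 2 * 65535 + 1 = 131071
T(18) = 2 * 131071 + 1 = 262143
T(19) = 2 * 262143 + 1 = 524287
T(20) = 2 * 524287 + 1 = 1048575

1048575


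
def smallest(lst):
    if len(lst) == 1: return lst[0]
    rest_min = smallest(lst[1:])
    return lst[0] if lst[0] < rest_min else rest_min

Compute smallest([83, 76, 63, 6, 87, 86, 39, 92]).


smallest([83, 76, 63, 6, 87, 86, 39, 92]): compare 83 with smallest([76, 63, 6, 87, 86, 39, 92])
smallest([76, 63, 6, 87, 86, 39, 92]): compare 76 with smallest([63, 6, 87, 86, 39, 92])
smallest([63, 6, 87, 86, 39, 92]): compare 63 with smallest([6, 87, 86, 39, 92])
smallest([6, 87, 86, 39, 92]): compare 6 with smallest([87, 86, 39, 92])
smallest([87, 86, 39, 92]): compare 87 with smallest([86, 39, 92])
smallest([86, 39, 92]): compare 86 with smallest([39, 92])
smallest([39, 92]): compare 39 with smallest([92])
smallest([92]) = 92  (base case)
Compare 39 with 92 -> 39
Compare 86 with 39 -> 39
Compare 87 with 39 -> 39
Compare 6 with 39 -> 6
Compare 63 with 6 -> 6
Compare 76 with 6 -> 6
Compare 83 with 6 -> 6

6


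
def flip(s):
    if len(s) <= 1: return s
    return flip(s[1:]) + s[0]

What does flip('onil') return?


flip('onil') = flip('nil') + 'o'
flip('nil') = flip('il') + 'n'
flip('il') = flip('l') + 'i'
flip('l') = 'l'  (base case)
Concatenating: 'l' + 'i' + 'n' + 'o' = 'lino'

lino


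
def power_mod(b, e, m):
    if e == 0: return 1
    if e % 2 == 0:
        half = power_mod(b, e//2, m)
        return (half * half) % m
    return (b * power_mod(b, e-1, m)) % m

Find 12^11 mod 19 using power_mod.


power_mod(12, 11, 19): e is odd, compute power_mod(12, 10, 19)
  power_mod(12, 10, 19): e is even, compute power_mod(12, 5, 19)
    power_mod(12, 5, 19): e is odd, compute power_mod(12, 4, 19)
      power_mod(12, 4, 19): e is even, compute power_mod(12, 2, 19)
        power_mod(12, 2, 19): e is even, compute power_mod(12, 1, 19)
          power_mod(12, 1, 19): e is odd, compute power_mod(12, 0, 19)
          power_mod(12, 0, 19) = 1
          (12 * 1) % 19 = 12
        half=12, (12*12) % 19 = 11
      half=11, (11*11) % 19 = 7
    (12 * 7) % 19 = 8
  half=8, (8*8) % 19 = 7
(12 * 7) % 19 = 8

8


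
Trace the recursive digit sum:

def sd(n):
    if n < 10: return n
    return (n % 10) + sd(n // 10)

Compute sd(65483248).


sd(65483248) = 8 + sd(6548324)
sd(6548324) = 4 + sd(654832)
sd(654832) = 2 + sd(65483)
sd(65483) = 3 + sd(6548)
sd(6548) = 8 + sd(654)
sd(654) = 4 + sd(65)
sd(65) = 5 + sd(6)
sd(6) = 6  (base case)
Total: 8 + 4 + 2 + 3 + 8 + 4 + 5 + 6 = 40

40


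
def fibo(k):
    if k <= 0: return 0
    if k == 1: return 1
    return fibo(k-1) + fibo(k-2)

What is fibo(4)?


Computing fibo(4) bottom-up:
fibo(0) = 0
fibo(1) = 1
fibo(2) = fibo(1) + fibo(0) = 1 + 0 = 1
fibo(3) = fibo(2) + fibo(1) = 1 + 1 = 2
fibo(4) = fibo(3) + fibo(2) = 2 + 1 = 3

3


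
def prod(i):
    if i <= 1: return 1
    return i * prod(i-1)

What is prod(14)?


prod(14)
= 14 * prod(13)
= 14 * 13 * prod(12)
= 14 * 13 * 12 * prod(11)
= 14 * 13 * 12 * 11 * prod(10)
= 14 * 13 * 12 * 11 * 10 * prod(9)
= 14 * 13 * 12 * 11 * 10 * 9 * prod(8)
= 14 * 13 * 12 * 11 * 10 * 9 * 8 * prod(7)
= 14 * 13 * 12 * 11 * 10 * 9 * 8 * 7 * prod(6)
= 14 * 13 * 12 * 11 * 10 * 9 * 8 * 7 * 6 * prod(5)
= 14 * 13 * 12 * 11 * 10 * 9 * 8 * 7 * 6 * 5 * prod(4)
= 14 * 13 * 12 * 11 * 10 * 9 * 8 * 7 * 6 * 5 * 4 * prod(3)
= 14 * 13 * 12 * 11 * 10 * 9 * 8 * 7 * 6 * 5 * 4 * 3 * prod(2)
= 14 * 13 * 12 * 11 * 10 * 9 * 8 * 7 * 6 * 5 * 4 * 3 * 2 * prod(1)
= 14 * 13 * 12 * 11 * 10 * 9 * 8 * 7 * 6 * 5 * 4 * 3 * 2 * 1
= 87178291200

87178291200


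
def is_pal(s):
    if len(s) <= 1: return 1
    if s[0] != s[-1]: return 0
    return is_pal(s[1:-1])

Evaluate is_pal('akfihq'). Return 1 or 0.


is_pal('akfihq'): s[0]='a' != s[-1]='q' -> return 0
Result: 0 (not a palindrome)

0


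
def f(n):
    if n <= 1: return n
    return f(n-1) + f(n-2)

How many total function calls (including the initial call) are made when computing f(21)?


Let C(n) = total calls for f(n)
C(0) = 1, C(1) = 1
C(2) = 1 + C(1) + C(0) = 1 + 1 + 1 = 3
C(3) = 1 + C(2) + C(1) = 1 + 3 + 1 = 5
C(4) = 1 + C(3) + C(2) = 1 + 5 + 3 = 9
C(5) = 1 + C(4) + C(3) = 1 + 9 + 5 = 15
C(6) = 1 + C(5) + C(4) = 1 + 15 + 9 = 25
C(7) = 1 + C(6) + C(5) = 1 + 25 + 15 = 41
C(8) = 1 + C(7) + C(6) = 1 + 41 + 25 = 67
C(9) = 1 + C(8) + C(7) = 1 + 67 + 41 = 109
C(10) = 1 + C(9) + C(8) = 1 + 109 + 67 = 177
C(11) = 1 + C(10) + C(9) = 1 + 177 + 109 = 287
C(12) = 1 + C(11) + C(10) = 1 + 287 + 177 = 465
C(13) = 1 + C(12) + C(11) = 1 + 465 + 287 = 753
C(14) = 1 + C(13) + C(12) = 1 + 753 + 465 = 1219
C(15) = 1 + C(14) + C(13) = 1 + 1219 + 753 = 1973
C(16) = 1 + C(15) + C(14) = 1 + 1973 + 1219 = 3193
C(17) = 1 + C(16) + C(15) = 1 + 3193 + 1973 = 5167
C(18) = 1 + C(17) + C(16) = 1 + 5167 + 3193 = 8361
C(19) = 1 + C(18) + C(17) = 1 + 8361 + 5167 = 13529
C(20) = 1 + C(19) + C(18) = 1 + 13529 + 8361 = 21891
C(21) = 1 + C(20) + C(19) = 1 + 21891 + 13529 = 35421

35421


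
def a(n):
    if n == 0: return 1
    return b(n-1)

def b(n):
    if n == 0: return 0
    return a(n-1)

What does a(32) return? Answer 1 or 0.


a(32) = b(31)
b(31) = a(30)
a(30) = b(29)
b(29) = a(28)
a(28) = b(27)
b(27) = a(26)
a(26) = b(25)
b(25) = a(24)
a(24) = b(23)
b(23) = a(22)
a(22) = b(21)
b(21) = a(20)
a(20) = b(19)
b(19) = a(18)
a(18) = b(17)
b(17) = a(16)
a(16) = b(15)
b(15) = a(14)
a(14) = b(13)
b(13) = a(12)
a(12) = b(11)
b(11) = a(10)
a(10) = b(9)
b(9) = a(8)
a(8) = b(7)
b(7) = a(6)
a(6) = b(5)
b(5) = a(4)
a(4) = b(3)
b(3) = a(2)
a(2) = b(1)
b(1) = a(0)
a(0) = 1  (base case)
Result: 1

1


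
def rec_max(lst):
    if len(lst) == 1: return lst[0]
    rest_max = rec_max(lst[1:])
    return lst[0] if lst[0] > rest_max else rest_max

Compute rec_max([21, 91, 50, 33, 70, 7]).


rec_max([21, 91, 50, 33, 70, 7]): compare 21 with rec_max([91, 50, 33, 70, 7])
rec_max([91, 50, 33, 70, 7]): compare 91 with rec_max([50, 33, 70, 7])
rec_max([50, 33, 70, 7]): compare 50 with rec_max([33, 70, 7])
rec_max([33, 70, 7]): compare 33 with rec_max([70, 7])
rec_max([70, 7]): compare 70 with rec_max([7])
rec_max([7]) = 7  (base case)
Compare 70 with 7 -> 70
Compare 33 with 70 -> 70
Compare 50 with 70 -> 70
Compare 91 with 70 -> 91
Compare 21 with 91 -> 91

91


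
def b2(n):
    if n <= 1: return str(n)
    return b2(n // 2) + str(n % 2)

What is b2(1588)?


b2(1588) = b2(794) + '0'
b2(794) = b2(397) + '0'
b2(397) = b2(198) + '1'
b2(198) = b2(99) + '0'
b2(99) = b2(49) + '1'
b2(49) = b2(24) + '1'
b2(24) = b2(12) + '0'
b2(12) = b2(6) + '0'
b2(6) = b2(3) + '0'
b2(3) = b2(1) + '1'
b2(1) = '1'  (base case)
Concatenating: '1' + '1' + '0' + '0' + '0' + '1' + '1' + '0' + '1' + '0' + '0' = '11000110100'

11000110100


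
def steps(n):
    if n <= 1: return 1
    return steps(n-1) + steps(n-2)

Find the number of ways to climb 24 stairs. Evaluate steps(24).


Building up from base cases:
steps(0) = 1
steps(1) = 1
steps(2) = steps(1) + steps(0) = 1 + 1 = 2
steps(3) = steps(2) + steps(1) = 2 + 1 = 3
steps(4) = steps(3) + steps(2) = 3 + 2 = 5
steps(5) = steps(4) + steps(3) = 5 + 3 = 8
steps(6) = steps(5) + steps(4) = 8 + 5 = 13
steps(7) = steps(6) + steps(5) = 13 + 8 = 21
steps(8) = steps(7) + steps(6) = 21 + 13 = 34
steps(9) = steps(8) + steps(7) = 34 + 21 = 55
steps(10) = steps(9) + steps(8) = 55 + 34 = 89
steps(11) = steps(10) + steps(9) = 89 + 55 = 144
steps(12) = steps(11) + steps(10) = 144 + 89 = 233
steps(13) = steps(12) + steps(11) = 233 + 144 = 377
steps(14) = steps(13) + steps(12) = 377 + 233 = 610
steps(15) = steps(14) + steps(13) = 610 + 377 = 987
steps(16) = steps(15) + steps(14) = 987 + 610 = 1597
steps(17) = steps(16) + steps(15) = 1597 + 987 = 2584
steps(18) = steps(17) + steps(16) = 2584 + 1597 = 4181
steps(19) = steps(18) + steps(17) = 4181 + 2584 = 6765
steps(20) = steps(19) + steps(18) = 6765 + 4181 = 10946
steps(21) = steps(20) + steps(19) = 10946 + 6765 = 17711
steps(22) = steps(21) + steps(20) = 17711 + 10946 = 28657
steps(23) = steps(22) + steps(21) = 28657 + 17711 = 46368
steps(24) = steps(23) + steps(22) = 46368 + 28657 = 75025

75025


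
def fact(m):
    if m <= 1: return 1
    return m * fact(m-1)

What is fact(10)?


fact(10)
= 10 * fact(9)
= 10 * 9 * fact(8)
= 10 * 9 * 8 * fact(7)
= 10 * 9 * 8 * 7 * fact(6)
= 10 * 9 * 8 * 7 * 6 * fact(5)
= 10 * 9 * 8 * 7 * 6 * 5 * fact(4)
= 10 * 9 * 8 * 7 * 6 * 5 * 4 * fact(3)
= 10 * 9 * 8 * 7 * 6 * 5 * 4 * 3 * fact(2)
= 10 * 9 * 8 * 7 * 6 * 5 * 4 * 3 * 2 * fact(1)
= 10 * 9 * 8 * 7 * 6 * 5 * 4 * 3 * 2 * 1
= 3628800

3628800


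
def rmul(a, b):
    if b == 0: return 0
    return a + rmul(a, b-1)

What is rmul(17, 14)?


rmul(17, 14) = 17 + rmul(17, 13)
rmul(17, 13) = 17 + rmul(17, 12)
rmul(17, 12) = 17 + rmul(17, 11)
rmul(17, 11) = 17 + rmul(17, 10)
rmul(17, 10) = 17 + rmul(17, 9)
rmul(17, 9) = 17 + rmul(17, 8)
rmul(17, 8) = 17 + rmul(17, 7)
rmul(17, 7) = 17 + rmul(17, 6)
rmul(17, 6) = 17 + rmul(17, 5)
rmul(17, 5) = 17 + rmul(17, 4)
rmul(17, 4) = 17 + rmul(17, 3)
rmul(17, 3) = 17 + rmul(17, 2)
rmul(17, 2) = 17 + rmul(17, 1)
rmul(17, 1) = 17 + rmul(17, 0)
rmul(17, 0) = 0  (base case)
Total: 17 + 17 + 17 + 17 + 17 + 17 + 17 + 17 + 17 + 17 + 17 + 17 + 17 + 17 + 0 = 238

238


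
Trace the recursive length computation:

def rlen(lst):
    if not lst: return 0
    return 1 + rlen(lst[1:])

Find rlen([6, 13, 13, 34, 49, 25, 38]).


rlen([6, 13, 13, 34, 49, 25, 38]) = 1 + rlen([13, 13, 34, 49, 25, 38])
rlen([13, 13, 34, 49, 25, 38]) = 1 + rlen([13, 34, 49, 25, 38])
rlen([13, 34, 49, 25, 38]) = 1 + rlen([34, 49, 25, 38])
rlen([34, 49, 25, 38]) = 1 + rlen([49, 25, 38])
rlen([49, 25, 38]) = 1 + rlen([25, 38])
rlen([25, 38]) = 1 + rlen([38])
rlen([38]) = 1 + rlen([])
rlen([]) = 0  (base case)
Unwinding: 1 + 1 + 1 + 1 + 1 + 1 + 1 + 0 = 7

7


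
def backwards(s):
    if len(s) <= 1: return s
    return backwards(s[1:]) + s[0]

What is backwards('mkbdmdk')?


backwards('mkbdmdk') = backwards('kbdmdk') + 'm'
backwards('kbdmdk') = backwards('bdmdk') + 'k'
backwards('bdmdk') = backwards('dmdk') + 'b'
backwards('dmdk') = backwards('mdk') + 'd'
backwards('mdk') = backwards('dk') + 'm'
backwards('dk') = backwards('k') + 'd'
backwards('k') = 'k'  (base case)
Concatenating: 'k' + 'd' + 'm' + 'd' + 'b' + 'k' + 'm' = 'kdmdbkm'

kdmdbkm


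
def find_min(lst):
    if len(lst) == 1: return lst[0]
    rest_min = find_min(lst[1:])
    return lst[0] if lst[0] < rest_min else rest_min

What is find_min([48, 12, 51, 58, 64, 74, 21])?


find_min([48, 12, 51, 58, 64, 74, 21]): compare 48 with find_min([12, 51, 58, 64, 74, 21])
find_min([12, 51, 58, 64, 74, 21]): compare 12 with find_min([51, 58, 64, 74, 21])
find_min([51, 58, 64, 74, 21]): compare 51 with find_min([58, 64, 74, 21])
find_min([58, 64, 74, 21]): compare 58 with find_min([64, 74, 21])
find_min([64, 74, 21]): compare 64 with find_min([74, 21])
find_min([74, 21]): compare 74 with find_min([21])
find_min([21]) = 21  (base case)
Compare 74 with 21 -> 21
Compare 64 with 21 -> 21
Compare 58 with 21 -> 21
Compare 51 with 21 -> 21
Compare 12 with 21 -> 12
Compare 48 with 12 -> 12

12


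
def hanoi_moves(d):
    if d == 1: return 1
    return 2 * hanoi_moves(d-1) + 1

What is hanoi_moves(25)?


hanoi_moves(25) = 2 * hanoi_moves(24) + 1
hanoi_moves(24) = 2 * hanoi_moves(23) + 1
hanoi_moves(23) = 2 * hanoi_moves(22) + 1
hanoi_moves(22) = 2 * hanoi_moves(21) + 1
hanoi_moves(21) = 2 * hanoi_moves(20) + 1
hanoi_moves(20) = 2 * hanoi_moves(19) + 1
hanoi_moves(19) = 2 * hanoi_moves(18) + 1
hanoi_moves(18) = 2 * hanoi_moves(17) + 1
hanoi_moves(17) = 2 * hanoi_moves(16) + 1
hanoi_moves(16) = 2 * hanoi_moves(15) + 1
hanoi_moves(15) = 2 * hanoi_moves(14) + 1
hanoi_moves(14) = 2 * hanoi_moves(13) + 1
hanoi_moves(13) = 2 * hanoi_moves(12) + 1
hanoi_moves(12) = 2 * hanoi_moves(11) + 1
hanoi_moves(11) = 2 * hanoi_moves(10) + 1
hanoi_moves(10) = 2 * hanoi_moves(9) + 1
hanoi_moves(9) = 2 * hanoi_moves(8) + 1
hanoi_moves(8) = 2 * hanoi_moves(7) + 1
hanoi_moves(7) = 2 * hanoi_moves(6) + 1
hanoi_moves(6) = 2 * hanoi_moves(5) + 1
hanoi_moves(5) = 2 * hanoi_moves(4) + 1
hanoi_moves(4) = 2 * hanoi_moves(3) + 1
hanoi_moves(3) = 2 * hanoi_moves(2) + 1
hanoi_moves(2) = 2 * hanoi_moves(1) + 1
hanoi_moves(1) = 1  (base case)
hanoi_moves(2) = 2 * 1 + 1 = 3
hanoi_moves(3) = 2 * 3 + 1 = 7
hanoi_moves(4) = 2 * 7 + 1 = 15
hanoi_moves(5) = 2 * 15 + 1 = 31
hanoi_moves(6) = 2 * 31 + 1 = 63
hanoi_moves(7) = 2 * 63 + 1 = 127
hanoi_moves(8) = 2 * 127 + 1 = 255
hanoi_moves(9) = 2 * 255 + 1 = 511
hanoi_moves(10) = 2 * 511 + 1 = 1023
hanoi_moves(11) = 2 * 1023 + 1 = 2047
hanoi_moves(12) = 2 * 2047 + 1 = 4095
hanoi_moves(13) = 2 * 4095 + 1 = 8191
hanoi_moves(14) = 2 * 8191 + 1 = 16383
hanoi_moves(15) = 2 * 16383 + 1 = 32767
hanoi_moves(16) = 2 * 32767 + 1 = 65535
hanoi_moves(17) = 2 * 65535 + 1 = 131071
hanoi_moves(18) = 2 * 131071 + 1 = 262143
hanoi_moves(19) = 2 * 262143 + 1 = 524287
hanoi_moves(20) = 2 * 524287 + 1 = 1048575
hanoi_moves(21) = 2 * 1048575 + 1 = 2097151
hanoi_moves(22) = 2 * 2097151 + 1 = 4194303
hanoi_moves(23) = 2 * 4194303 + 1 = 8388607
hanoi_moves(24) = 2 * 8388607 + 1 = 16777215
hanoi_moves(25) = 2 * 16777215 + 1 = 33554431

33554431


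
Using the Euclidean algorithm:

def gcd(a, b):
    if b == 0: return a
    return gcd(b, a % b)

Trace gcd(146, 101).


gcd(146, 101) = gcd(101, 45)
gcd(101, 45) = gcd(45, 11)
gcd(45, 11) = gcd(11, 1)
gcd(11, 1) = gcd(1, 0)
gcd(1, 0) = 1  (base case)

1


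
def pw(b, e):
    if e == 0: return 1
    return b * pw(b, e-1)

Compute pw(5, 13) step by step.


pw(5, 13)
= 5 * pw(5, 12)
= 5 * 5 * pw(5, 11)
= 5 * 5 * 5 * pw(5, 10)
= 5 * 5 * 5 * 5 * pw(5, 9)
= 5 * 5 * 5 * 5 * 5 * pw(5, 8)
= 5 * 5 * 5 * 5 * 5 * 5 * pw(5, 7)
= 5 * 5 * 5 * 5 * 5 * 5 * 5 * pw(5, 6)
= 5 * 5 * 5 * 5 * 5 * 5 * 5 * 5 * pw(5, 5)
= 5 * 5 * 5 * 5 * 5 * 5 * 5 * 5 * 5 * pw(5, 4)
= 5 * 5 * 5 * 5 * 5 * 5 * 5 * 5 * 5 * 5 * pw(5, 3)
= 5 * 5 * 5 * 5 * 5 * 5 * 5 * 5 * 5 * 5 * 5 * pw(5, 2)
= 5 * 5 * 5 * 5 * 5 * 5 * 5 * 5 * 5 * 5 * 5 * 5 * pw(5, 1)
= 5 * 5 * 5 * 5 * 5 * 5 * 5 * 5 * 5 * 5 * 5 * 5 * 5 * pw(5, 0)
= 5 * 5 * 5 * 5 * 5 * 5 * 5 * 5 * 5 * 5 * 5 * 5 * 5 * 1
= 1220703125

1220703125
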